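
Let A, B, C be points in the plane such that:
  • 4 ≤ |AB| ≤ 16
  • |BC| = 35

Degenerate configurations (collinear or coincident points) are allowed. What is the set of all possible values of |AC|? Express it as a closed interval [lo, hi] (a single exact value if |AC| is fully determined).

|AC| ∈ [19, 51]  (≈ [19.0000, 51.0000])

|AB| ∈ [4, 16]
|BC| ∈ {35}
|AC| ∈ [19, 51]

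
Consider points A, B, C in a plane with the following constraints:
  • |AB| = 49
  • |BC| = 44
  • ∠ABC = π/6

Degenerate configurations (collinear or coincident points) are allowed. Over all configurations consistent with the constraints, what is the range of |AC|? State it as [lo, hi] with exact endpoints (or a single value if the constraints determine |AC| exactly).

|AC| = √(4337 - 2156·√(3))  (≈ 24.5499)

|AB| ∈ {49}
|BC| ∈ {44}
|AC| ∈ {√(4337 - 2156·√(3))}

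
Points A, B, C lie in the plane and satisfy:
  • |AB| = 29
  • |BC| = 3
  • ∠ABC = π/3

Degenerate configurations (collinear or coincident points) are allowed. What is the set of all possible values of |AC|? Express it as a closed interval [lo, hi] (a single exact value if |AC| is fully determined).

|AB| ∈ {29}
|BC| ∈ {3}
|AC| ∈ {√(763)}

|AC| = √(763)  (≈ 27.6225)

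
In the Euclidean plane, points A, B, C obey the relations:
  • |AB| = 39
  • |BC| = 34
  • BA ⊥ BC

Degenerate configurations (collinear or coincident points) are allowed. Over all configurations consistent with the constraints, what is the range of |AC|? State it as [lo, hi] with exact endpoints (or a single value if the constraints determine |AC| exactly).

|AC| = √(2677)  (≈ 51.7397)

|AB| ∈ {39}
|BC| ∈ {34}
|AC| ∈ {√(2677)}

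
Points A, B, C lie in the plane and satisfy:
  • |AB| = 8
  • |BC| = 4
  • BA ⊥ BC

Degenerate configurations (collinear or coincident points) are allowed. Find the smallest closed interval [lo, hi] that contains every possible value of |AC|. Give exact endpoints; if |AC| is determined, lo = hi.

|AB| ∈ {8}
|BC| ∈ {4}
|AC| ∈ {4·√(5)}

|AC| = 4·√(5)  (≈ 8.9443)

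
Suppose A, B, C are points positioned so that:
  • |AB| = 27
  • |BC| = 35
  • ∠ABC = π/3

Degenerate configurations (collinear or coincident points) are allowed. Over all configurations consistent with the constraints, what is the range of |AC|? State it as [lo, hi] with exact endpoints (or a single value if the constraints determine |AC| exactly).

|AB| ∈ {27}
|BC| ∈ {35}
|AC| ∈ {√(1009)}

|AC| = √(1009)  (≈ 31.7648)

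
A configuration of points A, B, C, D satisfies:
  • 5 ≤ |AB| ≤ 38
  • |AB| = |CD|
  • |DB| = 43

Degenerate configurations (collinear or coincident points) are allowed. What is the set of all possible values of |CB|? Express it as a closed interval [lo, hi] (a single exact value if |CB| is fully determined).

|AB| ∈ [5, 38]
|BD| ∈ {43}
|CD| ∈ [5, 38]
|AD| ∈ [5, 81]
|BC| ∈ [5, 81]
|AC| ∈ [0, 119]

|CB| ∈ [5, 81]  (≈ [5.0000, 81.0000])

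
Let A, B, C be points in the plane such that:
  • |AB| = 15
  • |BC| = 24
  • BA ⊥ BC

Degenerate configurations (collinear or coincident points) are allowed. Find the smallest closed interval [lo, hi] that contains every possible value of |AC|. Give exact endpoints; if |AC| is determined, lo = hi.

|AC| = 3·√(89)  (≈ 28.3019)

|AB| ∈ {15}
|BC| ∈ {24}
|AC| ∈ {3·√(89)}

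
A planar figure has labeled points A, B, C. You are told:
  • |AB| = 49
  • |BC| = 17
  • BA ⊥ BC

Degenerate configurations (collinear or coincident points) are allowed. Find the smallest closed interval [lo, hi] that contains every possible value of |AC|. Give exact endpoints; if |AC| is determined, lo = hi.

|AC| = √(2690)  (≈ 51.8652)

|AB| ∈ {49}
|BC| ∈ {17}
|AC| ∈ {√(2690)}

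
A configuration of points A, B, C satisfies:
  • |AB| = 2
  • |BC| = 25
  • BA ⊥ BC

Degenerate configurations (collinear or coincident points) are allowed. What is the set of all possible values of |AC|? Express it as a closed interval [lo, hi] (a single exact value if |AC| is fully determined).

|AB| ∈ {2}
|BC| ∈ {25}
|AC| ∈ {√(629)}

|AC| = √(629)  (≈ 25.0799)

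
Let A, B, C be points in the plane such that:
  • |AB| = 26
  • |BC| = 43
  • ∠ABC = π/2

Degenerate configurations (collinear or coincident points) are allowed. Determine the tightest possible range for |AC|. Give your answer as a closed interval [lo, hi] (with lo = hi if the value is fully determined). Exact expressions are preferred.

|AC| = 5·√(101)  (≈ 50.2494)

|AB| ∈ {26}
|BC| ∈ {43}
|AC| ∈ {5·√(101)}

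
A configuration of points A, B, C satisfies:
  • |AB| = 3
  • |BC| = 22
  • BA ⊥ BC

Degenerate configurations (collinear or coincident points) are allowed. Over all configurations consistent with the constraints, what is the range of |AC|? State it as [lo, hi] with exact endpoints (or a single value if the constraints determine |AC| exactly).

|AB| ∈ {3}
|BC| ∈ {22}
|AC| ∈ {√(493)}

|AC| = √(493)  (≈ 22.2036)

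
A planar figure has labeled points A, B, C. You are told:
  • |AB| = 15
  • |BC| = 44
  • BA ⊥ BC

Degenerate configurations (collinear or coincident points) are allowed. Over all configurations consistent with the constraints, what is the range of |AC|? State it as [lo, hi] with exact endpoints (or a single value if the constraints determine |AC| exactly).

|AC| = √(2161)  (≈ 46.4866)

|AB| ∈ {15}
|BC| ∈ {44}
|AC| ∈ {√(2161)}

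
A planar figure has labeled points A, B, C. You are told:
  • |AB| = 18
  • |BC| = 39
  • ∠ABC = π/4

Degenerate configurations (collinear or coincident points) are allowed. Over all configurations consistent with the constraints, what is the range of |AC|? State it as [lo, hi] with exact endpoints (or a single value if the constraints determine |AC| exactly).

|AC| = 3·√(205 - 78·√(2))  (≈ 29.1928)

|AB| ∈ {18}
|BC| ∈ {39}
|AC| ∈ {3·√(205 - 78·√(2))}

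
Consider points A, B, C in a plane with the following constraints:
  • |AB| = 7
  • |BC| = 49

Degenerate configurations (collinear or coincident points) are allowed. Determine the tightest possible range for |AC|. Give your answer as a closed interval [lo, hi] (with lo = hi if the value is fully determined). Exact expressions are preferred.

|AC| ∈ [42, 56]  (≈ [42.0000, 56.0000])

|AB| ∈ {7}
|BC| ∈ {49}
|AC| ∈ [42, 56]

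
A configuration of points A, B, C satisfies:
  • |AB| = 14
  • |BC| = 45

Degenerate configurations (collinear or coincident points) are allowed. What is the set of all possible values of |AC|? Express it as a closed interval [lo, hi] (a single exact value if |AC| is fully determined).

|AB| ∈ {14}
|BC| ∈ {45}
|AC| ∈ [31, 59]

|AC| ∈ [31, 59]  (≈ [31.0000, 59.0000])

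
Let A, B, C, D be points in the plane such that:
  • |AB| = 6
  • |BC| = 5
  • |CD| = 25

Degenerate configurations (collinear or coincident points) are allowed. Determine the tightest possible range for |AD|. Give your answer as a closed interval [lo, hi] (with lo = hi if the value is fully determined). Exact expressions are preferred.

|AD| ∈ [14, 36]  (≈ [14.0000, 36.0000])

|AB| ∈ {6}
|BC| ∈ {5}
|CD| ∈ {25}
|AC| ∈ [1, 11]
|BD| ∈ [20, 30]
|AD| ∈ [14, 36]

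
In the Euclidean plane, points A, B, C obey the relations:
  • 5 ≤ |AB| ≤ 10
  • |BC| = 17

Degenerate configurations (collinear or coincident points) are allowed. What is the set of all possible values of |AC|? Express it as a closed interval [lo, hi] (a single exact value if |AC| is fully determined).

|AC| ∈ [7, 27]  (≈ [7.0000, 27.0000])

|AB| ∈ [5, 10]
|BC| ∈ {17}
|AC| ∈ [7, 27]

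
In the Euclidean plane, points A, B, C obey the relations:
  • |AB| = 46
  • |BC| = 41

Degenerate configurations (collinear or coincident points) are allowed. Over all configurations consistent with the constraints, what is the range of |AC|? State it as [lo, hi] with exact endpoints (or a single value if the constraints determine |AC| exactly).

|AB| ∈ {46}
|BC| ∈ {41}
|AC| ∈ [5, 87]

|AC| ∈ [5, 87]  (≈ [5.0000, 87.0000])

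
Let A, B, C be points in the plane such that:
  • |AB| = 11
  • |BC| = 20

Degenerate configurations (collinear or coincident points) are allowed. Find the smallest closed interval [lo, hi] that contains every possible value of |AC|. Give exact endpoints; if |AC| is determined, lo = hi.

|AC| ∈ [9, 31]  (≈ [9.0000, 31.0000])

|AB| ∈ {11}
|BC| ∈ {20}
|AC| ∈ [9, 31]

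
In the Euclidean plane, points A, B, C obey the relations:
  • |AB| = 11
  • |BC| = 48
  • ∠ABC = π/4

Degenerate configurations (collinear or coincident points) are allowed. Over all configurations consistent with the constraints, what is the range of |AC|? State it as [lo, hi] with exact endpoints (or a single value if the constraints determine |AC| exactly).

|AB| ∈ {11}
|BC| ∈ {48}
|AC| ∈ {√(2425 - 528·√(2))}

|AC| = √(2425 - 528·√(2))  (≈ 40.9670)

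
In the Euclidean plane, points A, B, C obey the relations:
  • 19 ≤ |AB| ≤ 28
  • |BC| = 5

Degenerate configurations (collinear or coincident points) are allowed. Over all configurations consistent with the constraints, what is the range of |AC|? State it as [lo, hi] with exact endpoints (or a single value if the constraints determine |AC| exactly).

|AB| ∈ [19, 28]
|BC| ∈ {5}
|AC| ∈ [14, 33]

|AC| ∈ [14, 33]  (≈ [14.0000, 33.0000])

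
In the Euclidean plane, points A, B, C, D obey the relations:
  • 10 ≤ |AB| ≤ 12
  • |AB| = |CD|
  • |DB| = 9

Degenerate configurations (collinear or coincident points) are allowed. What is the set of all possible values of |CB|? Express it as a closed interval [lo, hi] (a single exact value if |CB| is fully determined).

|CB| ∈ [1, 21]  (≈ [1.0000, 21.0000])

|AB| ∈ [10, 12]
|BD| ∈ {9}
|CD| ∈ [10, 12]
|AD| ∈ [1, 21]
|BC| ∈ [1, 21]
|AC| ∈ [0, 33]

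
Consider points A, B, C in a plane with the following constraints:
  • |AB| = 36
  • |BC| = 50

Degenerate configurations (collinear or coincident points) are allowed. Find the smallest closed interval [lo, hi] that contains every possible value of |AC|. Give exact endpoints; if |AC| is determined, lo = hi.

|AB| ∈ {36}
|BC| ∈ {50}
|AC| ∈ [14, 86]

|AC| ∈ [14, 86]  (≈ [14.0000, 86.0000])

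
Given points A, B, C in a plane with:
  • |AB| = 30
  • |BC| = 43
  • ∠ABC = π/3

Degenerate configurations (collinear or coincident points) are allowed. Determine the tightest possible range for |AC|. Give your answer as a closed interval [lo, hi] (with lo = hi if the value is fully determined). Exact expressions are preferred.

|AC| = √(1459)  (≈ 38.1969)

|AB| ∈ {30}
|BC| ∈ {43}
|AC| ∈ {√(1459)}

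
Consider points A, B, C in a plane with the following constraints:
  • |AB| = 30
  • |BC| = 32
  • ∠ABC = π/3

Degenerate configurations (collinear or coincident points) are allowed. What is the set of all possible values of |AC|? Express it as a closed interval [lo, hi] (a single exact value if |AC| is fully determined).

|AB| ∈ {30}
|BC| ∈ {32}
|AC| ∈ {2·√(241)}

|AC| = 2·√(241)  (≈ 31.0483)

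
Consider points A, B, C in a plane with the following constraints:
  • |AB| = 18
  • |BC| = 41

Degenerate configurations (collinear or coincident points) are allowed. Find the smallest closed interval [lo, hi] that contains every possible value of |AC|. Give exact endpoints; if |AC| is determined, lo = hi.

|AC| ∈ [23, 59]  (≈ [23.0000, 59.0000])

|AB| ∈ {18}
|BC| ∈ {41}
|AC| ∈ [23, 59]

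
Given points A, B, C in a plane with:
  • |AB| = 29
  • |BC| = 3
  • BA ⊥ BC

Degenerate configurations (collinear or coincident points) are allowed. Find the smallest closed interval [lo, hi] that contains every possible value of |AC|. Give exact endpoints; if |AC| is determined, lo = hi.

|AC| = 5·√(34)  (≈ 29.1548)

|AB| ∈ {29}
|BC| ∈ {3}
|AC| ∈ {5·√(34)}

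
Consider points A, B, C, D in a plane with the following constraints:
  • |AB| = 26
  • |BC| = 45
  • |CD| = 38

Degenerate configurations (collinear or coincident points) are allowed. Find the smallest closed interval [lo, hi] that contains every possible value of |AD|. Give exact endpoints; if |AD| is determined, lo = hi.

|AB| ∈ {26}
|BC| ∈ {45}
|CD| ∈ {38}
|AC| ∈ [19, 71]
|BD| ∈ [7, 83]
|AD| ∈ [0, 109]

|AD| ∈ [0, 109]  (≈ [0.0000, 109.0000])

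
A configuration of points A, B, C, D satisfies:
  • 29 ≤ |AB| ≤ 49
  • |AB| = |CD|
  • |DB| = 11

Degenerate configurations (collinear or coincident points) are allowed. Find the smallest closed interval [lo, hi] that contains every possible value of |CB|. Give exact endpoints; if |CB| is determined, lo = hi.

|CB| ∈ [18, 60]  (≈ [18.0000, 60.0000])

|AB| ∈ [29, 49]
|BD| ∈ {11}
|CD| ∈ [29, 49]
|AD| ∈ [18, 60]
|BC| ∈ [18, 60]
|AC| ∈ [0, 109]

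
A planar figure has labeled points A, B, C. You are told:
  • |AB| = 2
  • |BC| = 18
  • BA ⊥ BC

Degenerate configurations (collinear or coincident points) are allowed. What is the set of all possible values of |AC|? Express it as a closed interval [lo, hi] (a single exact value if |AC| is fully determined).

|AB| ∈ {2}
|BC| ∈ {18}
|AC| ∈ {2·√(82)}

|AC| = 2·√(82)  (≈ 18.1108)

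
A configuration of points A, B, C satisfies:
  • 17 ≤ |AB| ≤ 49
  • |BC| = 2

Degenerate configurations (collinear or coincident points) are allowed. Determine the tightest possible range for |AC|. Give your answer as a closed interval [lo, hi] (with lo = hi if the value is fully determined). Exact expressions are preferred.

|AC| ∈ [15, 51]  (≈ [15.0000, 51.0000])

|AB| ∈ [17, 49]
|BC| ∈ {2}
|AC| ∈ [15, 51]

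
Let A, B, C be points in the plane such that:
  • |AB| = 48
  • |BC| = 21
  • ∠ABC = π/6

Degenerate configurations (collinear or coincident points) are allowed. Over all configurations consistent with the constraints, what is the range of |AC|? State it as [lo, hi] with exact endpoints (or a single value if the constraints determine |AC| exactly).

|AC| = 3·√(305 - 112·√(3))  (≈ 31.6084)

|AB| ∈ {48}
|BC| ∈ {21}
|AC| ∈ {3·√(305 - 112·√(3))}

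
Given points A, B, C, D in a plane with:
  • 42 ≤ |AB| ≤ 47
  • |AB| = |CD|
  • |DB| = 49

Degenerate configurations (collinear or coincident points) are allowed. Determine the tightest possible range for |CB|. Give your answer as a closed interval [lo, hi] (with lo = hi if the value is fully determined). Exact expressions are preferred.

|AB| ∈ [42, 47]
|BD| ∈ {49}
|CD| ∈ [42, 47]
|AD| ∈ [2, 96]
|BC| ∈ [2, 96]
|AC| ∈ [0, 143]

|CB| ∈ [2, 96]  (≈ [2.0000, 96.0000])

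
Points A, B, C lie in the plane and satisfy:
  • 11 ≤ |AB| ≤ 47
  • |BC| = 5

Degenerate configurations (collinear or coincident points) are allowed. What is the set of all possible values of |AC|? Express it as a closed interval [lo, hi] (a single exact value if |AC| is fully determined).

|AB| ∈ [11, 47]
|BC| ∈ {5}
|AC| ∈ [6, 52]

|AC| ∈ [6, 52]  (≈ [6.0000, 52.0000])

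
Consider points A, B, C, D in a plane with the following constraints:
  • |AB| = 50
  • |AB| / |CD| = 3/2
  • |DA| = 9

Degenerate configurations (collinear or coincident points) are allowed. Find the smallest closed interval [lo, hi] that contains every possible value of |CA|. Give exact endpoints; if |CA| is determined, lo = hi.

|CA| ∈ [73/3, 127/3]  (≈ [24.3333, 42.3333])

|AB| ∈ {50}
|AD| ∈ {9}
|CD| ∈ {100/3}
|BD| ∈ [41, 59]
|AC| ∈ [73/3, 127/3]
|BC| ∈ [23/3, 277/3]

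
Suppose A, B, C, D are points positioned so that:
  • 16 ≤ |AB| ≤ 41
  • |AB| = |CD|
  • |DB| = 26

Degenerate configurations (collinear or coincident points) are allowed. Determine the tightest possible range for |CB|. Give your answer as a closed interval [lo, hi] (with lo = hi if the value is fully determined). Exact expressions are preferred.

|CB| ∈ [0, 67]  (≈ [0.0000, 67.0000])

|AB| ∈ [16, 41]
|BD| ∈ {26}
|CD| ∈ [16, 41]
|AD| ∈ [0, 67]
|BC| ∈ [0, 67]
|AC| ∈ [0, 108]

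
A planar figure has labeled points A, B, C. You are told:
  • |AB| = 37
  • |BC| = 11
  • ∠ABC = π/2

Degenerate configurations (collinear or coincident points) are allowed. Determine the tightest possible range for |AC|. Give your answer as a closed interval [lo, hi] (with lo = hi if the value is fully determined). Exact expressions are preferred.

|AB| ∈ {37}
|BC| ∈ {11}
|AC| ∈ {√(1490)}

|AC| = √(1490)  (≈ 38.6005)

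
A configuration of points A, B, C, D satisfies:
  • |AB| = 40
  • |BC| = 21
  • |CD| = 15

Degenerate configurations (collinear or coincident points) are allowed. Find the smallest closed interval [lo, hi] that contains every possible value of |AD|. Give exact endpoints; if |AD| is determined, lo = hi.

|AD| ∈ [4, 76]  (≈ [4.0000, 76.0000])

|AB| ∈ {40}
|BC| ∈ {21}
|CD| ∈ {15}
|AC| ∈ [19, 61]
|BD| ∈ [6, 36]
|AD| ∈ [4, 76]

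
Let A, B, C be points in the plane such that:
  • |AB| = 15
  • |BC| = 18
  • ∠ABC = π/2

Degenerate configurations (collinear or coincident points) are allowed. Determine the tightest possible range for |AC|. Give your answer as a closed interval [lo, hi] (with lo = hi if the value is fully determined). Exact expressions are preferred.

|AB| ∈ {15}
|BC| ∈ {18}
|AC| ∈ {3·√(61)}

|AC| = 3·√(61)  (≈ 23.4307)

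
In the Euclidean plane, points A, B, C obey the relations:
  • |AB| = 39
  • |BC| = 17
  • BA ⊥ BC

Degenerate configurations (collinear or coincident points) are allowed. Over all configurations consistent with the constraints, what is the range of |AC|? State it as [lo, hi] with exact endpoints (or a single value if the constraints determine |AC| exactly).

|AB| ∈ {39}
|BC| ∈ {17}
|AC| ∈ {√(1810)}

|AC| = √(1810)  (≈ 42.5441)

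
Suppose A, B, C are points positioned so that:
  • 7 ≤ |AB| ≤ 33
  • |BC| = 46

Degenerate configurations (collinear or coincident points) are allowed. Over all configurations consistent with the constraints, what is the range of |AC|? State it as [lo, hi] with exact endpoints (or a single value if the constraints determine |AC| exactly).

|AB| ∈ [7, 33]
|BC| ∈ {46}
|AC| ∈ [13, 79]

|AC| ∈ [13, 79]  (≈ [13.0000, 79.0000])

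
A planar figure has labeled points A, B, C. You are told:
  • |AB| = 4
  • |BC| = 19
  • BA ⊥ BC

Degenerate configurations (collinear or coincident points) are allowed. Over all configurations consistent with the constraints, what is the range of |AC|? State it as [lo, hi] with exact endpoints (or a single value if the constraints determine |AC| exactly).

|AC| = √(377)  (≈ 19.4165)

|AB| ∈ {4}
|BC| ∈ {19}
|AC| ∈ {√(377)}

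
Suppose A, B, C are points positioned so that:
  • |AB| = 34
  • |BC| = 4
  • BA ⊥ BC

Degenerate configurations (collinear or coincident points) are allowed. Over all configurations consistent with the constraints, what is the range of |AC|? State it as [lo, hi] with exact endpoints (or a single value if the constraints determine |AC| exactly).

|AC| = 2·√(293)  (≈ 34.2345)

|AB| ∈ {34}
|BC| ∈ {4}
|AC| ∈ {2·√(293)}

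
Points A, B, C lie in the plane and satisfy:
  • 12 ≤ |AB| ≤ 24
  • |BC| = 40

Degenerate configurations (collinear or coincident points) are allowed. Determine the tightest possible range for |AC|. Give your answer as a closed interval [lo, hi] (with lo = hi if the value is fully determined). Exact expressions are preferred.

|AC| ∈ [16, 64]  (≈ [16.0000, 64.0000])

|AB| ∈ [12, 24]
|BC| ∈ {40}
|AC| ∈ [16, 64]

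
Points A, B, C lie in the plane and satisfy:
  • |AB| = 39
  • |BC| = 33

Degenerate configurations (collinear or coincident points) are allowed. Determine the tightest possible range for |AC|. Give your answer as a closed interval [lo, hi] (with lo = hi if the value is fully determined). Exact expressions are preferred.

|AB| ∈ {39}
|BC| ∈ {33}
|AC| ∈ [6, 72]

|AC| ∈ [6, 72]  (≈ [6.0000, 72.0000])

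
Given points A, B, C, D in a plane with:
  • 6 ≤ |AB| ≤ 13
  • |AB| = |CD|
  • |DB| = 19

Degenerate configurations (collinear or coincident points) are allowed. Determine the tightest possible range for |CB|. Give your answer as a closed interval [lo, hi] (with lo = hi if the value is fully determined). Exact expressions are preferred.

|CB| ∈ [6, 32]  (≈ [6.0000, 32.0000])

|AB| ∈ [6, 13]
|BD| ∈ {19}
|CD| ∈ [6, 13]
|AD| ∈ [6, 32]
|BC| ∈ [6, 32]
|AC| ∈ [0, 45]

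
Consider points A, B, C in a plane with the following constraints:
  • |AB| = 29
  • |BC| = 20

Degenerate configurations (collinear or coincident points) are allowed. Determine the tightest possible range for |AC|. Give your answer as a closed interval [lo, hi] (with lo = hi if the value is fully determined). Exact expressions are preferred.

|AC| ∈ [9, 49]  (≈ [9.0000, 49.0000])

|AB| ∈ {29}
|BC| ∈ {20}
|AC| ∈ [9, 49]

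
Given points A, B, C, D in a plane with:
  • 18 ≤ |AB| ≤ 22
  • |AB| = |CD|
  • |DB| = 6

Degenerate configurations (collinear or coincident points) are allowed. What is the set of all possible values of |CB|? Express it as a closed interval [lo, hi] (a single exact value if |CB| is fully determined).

|AB| ∈ [18, 22]
|BD| ∈ {6}
|CD| ∈ [18, 22]
|AD| ∈ [12, 28]
|BC| ∈ [12, 28]
|AC| ∈ [0, 50]

|CB| ∈ [12, 28]  (≈ [12.0000, 28.0000])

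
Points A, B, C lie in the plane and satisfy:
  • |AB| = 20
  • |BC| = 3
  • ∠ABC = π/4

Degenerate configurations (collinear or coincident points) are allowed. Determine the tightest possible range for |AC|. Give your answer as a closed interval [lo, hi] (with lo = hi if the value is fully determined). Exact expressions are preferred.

|AC| = √(409 - 60·√(2))  (≈ 18.0041)

|AB| ∈ {20}
|BC| ∈ {3}
|AC| ∈ {√(409 - 60·√(2))}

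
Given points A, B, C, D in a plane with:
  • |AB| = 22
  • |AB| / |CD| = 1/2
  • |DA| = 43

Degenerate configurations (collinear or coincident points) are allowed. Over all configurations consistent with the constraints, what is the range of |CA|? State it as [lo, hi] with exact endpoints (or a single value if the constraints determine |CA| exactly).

|CA| ∈ [1, 87]  (≈ [1.0000, 87.0000])

|AB| ∈ {22}
|AD| ∈ {43}
|CD| ∈ {44}
|BD| ∈ [21, 65]
|AC| ∈ [1, 87]
|BC| ∈ [0, 109]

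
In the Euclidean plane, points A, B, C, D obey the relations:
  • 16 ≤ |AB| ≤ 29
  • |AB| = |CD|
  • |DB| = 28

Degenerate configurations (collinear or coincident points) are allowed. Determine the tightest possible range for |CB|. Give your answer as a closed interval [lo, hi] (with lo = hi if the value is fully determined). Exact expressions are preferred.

|AB| ∈ [16, 29]
|BD| ∈ {28}
|CD| ∈ [16, 29]
|AD| ∈ [0, 57]
|BC| ∈ [0, 57]
|AC| ∈ [0, 86]

|CB| ∈ [0, 57]  (≈ [0.0000, 57.0000])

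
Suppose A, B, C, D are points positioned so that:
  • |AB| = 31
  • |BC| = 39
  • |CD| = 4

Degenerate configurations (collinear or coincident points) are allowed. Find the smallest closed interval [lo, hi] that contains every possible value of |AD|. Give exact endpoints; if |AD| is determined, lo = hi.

|AB| ∈ {31}
|BC| ∈ {39}
|CD| ∈ {4}
|AC| ∈ [8, 70]
|BD| ∈ [35, 43]
|AD| ∈ [4, 74]

|AD| ∈ [4, 74]  (≈ [4.0000, 74.0000])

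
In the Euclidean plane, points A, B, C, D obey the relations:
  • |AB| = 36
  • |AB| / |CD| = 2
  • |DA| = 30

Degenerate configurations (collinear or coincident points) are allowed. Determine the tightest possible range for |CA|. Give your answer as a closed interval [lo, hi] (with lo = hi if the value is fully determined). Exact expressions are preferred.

|CA| ∈ [12, 48]  (≈ [12.0000, 48.0000])

|AB| ∈ {36}
|AD| ∈ {30}
|CD| ∈ {18}
|BD| ∈ [6, 66]
|AC| ∈ [12, 48]
|BC| ∈ [0, 84]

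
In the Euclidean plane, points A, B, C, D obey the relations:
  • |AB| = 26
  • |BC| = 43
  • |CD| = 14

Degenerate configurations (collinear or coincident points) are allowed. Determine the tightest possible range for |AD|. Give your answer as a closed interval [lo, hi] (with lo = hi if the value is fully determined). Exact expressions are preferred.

|AD| ∈ [3, 83]  (≈ [3.0000, 83.0000])

|AB| ∈ {26}
|BC| ∈ {43}
|CD| ∈ {14}
|AC| ∈ [17, 69]
|BD| ∈ [29, 57]
|AD| ∈ [3, 83]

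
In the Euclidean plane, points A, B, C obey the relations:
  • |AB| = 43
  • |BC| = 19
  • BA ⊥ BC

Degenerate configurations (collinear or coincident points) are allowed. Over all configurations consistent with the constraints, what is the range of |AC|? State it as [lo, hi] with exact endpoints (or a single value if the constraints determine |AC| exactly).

|AC| = √(2210)  (≈ 47.0106)

|AB| ∈ {43}
|BC| ∈ {19}
|AC| ∈ {√(2210)}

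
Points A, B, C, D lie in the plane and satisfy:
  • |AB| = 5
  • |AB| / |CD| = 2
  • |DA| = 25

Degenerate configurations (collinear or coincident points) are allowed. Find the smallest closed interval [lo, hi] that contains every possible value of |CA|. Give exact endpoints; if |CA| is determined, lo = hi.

|AB| ∈ {5}
|AD| ∈ {25}
|CD| ∈ {5/2}
|BD| ∈ [20, 30]
|AC| ∈ [45/2, 55/2]
|BC| ∈ [35/2, 65/2]

|CA| ∈ [45/2, 55/2]  (≈ [22.5000, 27.5000])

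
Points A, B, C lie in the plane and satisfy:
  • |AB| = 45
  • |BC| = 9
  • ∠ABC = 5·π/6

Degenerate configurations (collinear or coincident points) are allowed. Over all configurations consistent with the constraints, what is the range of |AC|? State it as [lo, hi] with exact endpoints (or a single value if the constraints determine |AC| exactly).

|AB| ∈ {45}
|BC| ∈ {9}
|AC| ∈ {9·√(5·√(3) + 26)}

|AC| = 9·√(5·√(3) + 26)  (≈ 52.9857)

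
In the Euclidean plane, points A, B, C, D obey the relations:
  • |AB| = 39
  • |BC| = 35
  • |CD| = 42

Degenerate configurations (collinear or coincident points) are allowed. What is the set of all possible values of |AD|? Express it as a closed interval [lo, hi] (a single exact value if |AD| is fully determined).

|AB| ∈ {39}
|BC| ∈ {35}
|CD| ∈ {42}
|AC| ∈ [4, 74]
|BD| ∈ [7, 77]
|AD| ∈ [0, 116]

|AD| ∈ [0, 116]  (≈ [0.0000, 116.0000])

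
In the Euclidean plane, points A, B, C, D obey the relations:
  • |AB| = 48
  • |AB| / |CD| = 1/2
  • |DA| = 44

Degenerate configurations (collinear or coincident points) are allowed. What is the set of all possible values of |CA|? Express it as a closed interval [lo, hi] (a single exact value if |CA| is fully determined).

|AB| ∈ {48}
|AD| ∈ {44}
|CD| ∈ {96}
|BD| ∈ [4, 92]
|AC| ∈ [52, 140]
|BC| ∈ [4, 188]

|CA| ∈ [52, 140]  (≈ [52.0000, 140.0000])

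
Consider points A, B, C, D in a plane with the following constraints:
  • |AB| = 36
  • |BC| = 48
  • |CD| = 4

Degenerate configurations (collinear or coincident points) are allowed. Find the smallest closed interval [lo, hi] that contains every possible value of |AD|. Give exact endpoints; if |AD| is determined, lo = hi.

|AD| ∈ [8, 88]  (≈ [8.0000, 88.0000])

|AB| ∈ {36}
|BC| ∈ {48}
|CD| ∈ {4}
|AC| ∈ [12, 84]
|BD| ∈ [44, 52]
|AD| ∈ [8, 88]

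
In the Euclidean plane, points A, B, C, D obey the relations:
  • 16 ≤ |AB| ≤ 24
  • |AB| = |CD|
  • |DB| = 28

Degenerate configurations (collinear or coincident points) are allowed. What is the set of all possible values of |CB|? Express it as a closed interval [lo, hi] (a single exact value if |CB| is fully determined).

|CB| ∈ [4, 52]  (≈ [4.0000, 52.0000])

|AB| ∈ [16, 24]
|BD| ∈ {28}
|CD| ∈ [16, 24]
|AD| ∈ [4, 52]
|BC| ∈ [4, 52]
|AC| ∈ [0, 76]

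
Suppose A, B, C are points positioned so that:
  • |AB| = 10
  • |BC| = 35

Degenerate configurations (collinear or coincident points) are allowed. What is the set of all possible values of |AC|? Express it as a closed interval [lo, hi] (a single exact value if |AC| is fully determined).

|AB| ∈ {10}
|BC| ∈ {35}
|AC| ∈ [25, 45]

|AC| ∈ [25, 45]  (≈ [25.0000, 45.0000])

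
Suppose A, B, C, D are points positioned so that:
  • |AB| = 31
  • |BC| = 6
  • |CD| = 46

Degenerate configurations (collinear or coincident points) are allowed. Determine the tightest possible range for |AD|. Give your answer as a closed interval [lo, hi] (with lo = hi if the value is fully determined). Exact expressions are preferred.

|AB| ∈ {31}
|BC| ∈ {6}
|CD| ∈ {46}
|AC| ∈ [25, 37]
|BD| ∈ [40, 52]
|AD| ∈ [9, 83]

|AD| ∈ [9, 83]  (≈ [9.0000, 83.0000])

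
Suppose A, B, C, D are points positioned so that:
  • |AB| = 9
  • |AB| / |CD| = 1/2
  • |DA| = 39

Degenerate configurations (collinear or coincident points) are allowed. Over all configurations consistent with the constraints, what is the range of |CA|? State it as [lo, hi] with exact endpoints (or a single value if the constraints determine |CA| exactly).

|CA| ∈ [21, 57]  (≈ [21.0000, 57.0000])

|AB| ∈ {9}
|AD| ∈ {39}
|CD| ∈ {18}
|BD| ∈ [30, 48]
|AC| ∈ [21, 57]
|BC| ∈ [12, 66]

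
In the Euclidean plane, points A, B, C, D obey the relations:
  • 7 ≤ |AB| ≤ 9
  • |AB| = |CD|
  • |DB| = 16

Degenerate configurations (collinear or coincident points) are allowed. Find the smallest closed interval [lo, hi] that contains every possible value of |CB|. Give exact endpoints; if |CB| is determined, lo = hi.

|AB| ∈ [7, 9]
|BD| ∈ {16}
|CD| ∈ [7, 9]
|AD| ∈ [7, 25]
|BC| ∈ [7, 25]
|AC| ∈ [0, 34]

|CB| ∈ [7, 25]  (≈ [7.0000, 25.0000])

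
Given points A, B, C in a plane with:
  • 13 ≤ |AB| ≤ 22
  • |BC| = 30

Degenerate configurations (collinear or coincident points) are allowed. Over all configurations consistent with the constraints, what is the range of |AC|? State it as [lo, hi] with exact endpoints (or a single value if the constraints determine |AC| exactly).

|AB| ∈ [13, 22]
|BC| ∈ {30}
|AC| ∈ [8, 52]

|AC| ∈ [8, 52]  (≈ [8.0000, 52.0000])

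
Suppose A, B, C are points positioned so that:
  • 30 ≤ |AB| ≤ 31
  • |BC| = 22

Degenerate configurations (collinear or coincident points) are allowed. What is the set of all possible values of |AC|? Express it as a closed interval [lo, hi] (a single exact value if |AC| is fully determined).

|AB| ∈ [30, 31]
|BC| ∈ {22}
|AC| ∈ [8, 53]

|AC| ∈ [8, 53]  (≈ [8.0000, 53.0000])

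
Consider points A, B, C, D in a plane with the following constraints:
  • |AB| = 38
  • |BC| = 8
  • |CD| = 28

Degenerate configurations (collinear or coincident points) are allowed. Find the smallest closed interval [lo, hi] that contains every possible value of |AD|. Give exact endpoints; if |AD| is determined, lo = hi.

|AD| ∈ [2, 74]  (≈ [2.0000, 74.0000])

|AB| ∈ {38}
|BC| ∈ {8}
|CD| ∈ {28}
|AC| ∈ [30, 46]
|BD| ∈ [20, 36]
|AD| ∈ [2, 74]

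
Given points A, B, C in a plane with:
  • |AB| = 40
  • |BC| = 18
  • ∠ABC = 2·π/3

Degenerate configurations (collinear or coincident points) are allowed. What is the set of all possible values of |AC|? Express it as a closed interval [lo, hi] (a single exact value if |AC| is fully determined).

|AC| = 2·√(661)  (≈ 51.4198)

|AB| ∈ {40}
|BC| ∈ {18}
|AC| ∈ {2·√(661)}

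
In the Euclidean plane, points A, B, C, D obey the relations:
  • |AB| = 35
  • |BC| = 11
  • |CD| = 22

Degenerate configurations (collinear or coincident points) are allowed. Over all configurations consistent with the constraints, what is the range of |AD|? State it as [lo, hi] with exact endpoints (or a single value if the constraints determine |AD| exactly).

|AD| ∈ [2, 68]  (≈ [2.0000, 68.0000])

|AB| ∈ {35}
|BC| ∈ {11}
|CD| ∈ {22}
|AC| ∈ [24, 46]
|BD| ∈ [11, 33]
|AD| ∈ [2, 68]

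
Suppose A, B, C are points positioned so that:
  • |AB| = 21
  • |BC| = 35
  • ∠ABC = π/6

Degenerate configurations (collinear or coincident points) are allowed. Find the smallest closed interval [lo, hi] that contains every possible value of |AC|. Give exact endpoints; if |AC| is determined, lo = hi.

|AC| = 7·√(34 - 15·√(3))  (≈ 19.8228)

|AB| ∈ {21}
|BC| ∈ {35}
|AC| ∈ {7·√(34 - 15·√(3))}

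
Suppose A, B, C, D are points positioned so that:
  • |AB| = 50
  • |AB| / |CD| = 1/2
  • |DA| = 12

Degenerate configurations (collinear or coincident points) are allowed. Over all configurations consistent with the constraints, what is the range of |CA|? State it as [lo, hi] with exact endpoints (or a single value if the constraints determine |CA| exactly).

|CA| ∈ [88, 112]  (≈ [88.0000, 112.0000])

|AB| ∈ {50}
|AD| ∈ {12}
|CD| ∈ {100}
|BD| ∈ [38, 62]
|AC| ∈ [88, 112]
|BC| ∈ [38, 162]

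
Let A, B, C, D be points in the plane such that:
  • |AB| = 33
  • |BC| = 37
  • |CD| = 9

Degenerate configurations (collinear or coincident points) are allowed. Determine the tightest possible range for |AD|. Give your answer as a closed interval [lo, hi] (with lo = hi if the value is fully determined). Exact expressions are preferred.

|AD| ∈ [0, 79]  (≈ [0.0000, 79.0000])

|AB| ∈ {33}
|BC| ∈ {37}
|CD| ∈ {9}
|AC| ∈ [4, 70]
|BD| ∈ [28, 46]
|AD| ∈ [0, 79]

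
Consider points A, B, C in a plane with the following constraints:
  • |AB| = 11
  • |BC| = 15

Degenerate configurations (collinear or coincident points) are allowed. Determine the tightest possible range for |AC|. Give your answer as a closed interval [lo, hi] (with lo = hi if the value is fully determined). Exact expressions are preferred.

|AB| ∈ {11}
|BC| ∈ {15}
|AC| ∈ [4, 26]

|AC| ∈ [4, 26]  (≈ [4.0000, 26.0000])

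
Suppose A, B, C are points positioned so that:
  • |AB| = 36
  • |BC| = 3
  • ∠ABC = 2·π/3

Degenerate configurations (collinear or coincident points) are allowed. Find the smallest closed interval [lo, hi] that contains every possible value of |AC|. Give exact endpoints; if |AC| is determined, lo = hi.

|AC| = 3·√(157)  (≈ 37.5899)

|AB| ∈ {36}
|BC| ∈ {3}
|AC| ∈ {3·√(157)}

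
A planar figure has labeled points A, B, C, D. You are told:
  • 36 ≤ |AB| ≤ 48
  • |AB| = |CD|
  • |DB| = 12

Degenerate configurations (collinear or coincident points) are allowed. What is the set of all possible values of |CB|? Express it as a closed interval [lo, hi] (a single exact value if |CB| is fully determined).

|CB| ∈ [24, 60]  (≈ [24.0000, 60.0000])

|AB| ∈ [36, 48]
|BD| ∈ {12}
|CD| ∈ [36, 48]
|AD| ∈ [24, 60]
|BC| ∈ [24, 60]
|AC| ∈ [0, 108]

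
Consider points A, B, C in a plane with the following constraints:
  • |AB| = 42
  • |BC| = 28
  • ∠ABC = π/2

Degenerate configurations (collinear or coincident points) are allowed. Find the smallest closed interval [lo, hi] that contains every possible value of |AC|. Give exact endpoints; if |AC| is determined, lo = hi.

|AB| ∈ {42}
|BC| ∈ {28}
|AC| ∈ {14·√(13)}

|AC| = 14·√(13)  (≈ 50.4777)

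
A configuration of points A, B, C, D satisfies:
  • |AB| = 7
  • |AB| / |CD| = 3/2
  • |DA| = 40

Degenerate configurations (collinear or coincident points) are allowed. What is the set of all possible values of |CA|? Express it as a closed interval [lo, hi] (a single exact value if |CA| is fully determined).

|AB| ∈ {7}
|AD| ∈ {40}
|CD| ∈ {14/3}
|BD| ∈ [33, 47]
|AC| ∈ [106/3, 134/3]
|BC| ∈ [85/3, 155/3]

|CA| ∈ [106/3, 134/3]  (≈ [35.3333, 44.6667])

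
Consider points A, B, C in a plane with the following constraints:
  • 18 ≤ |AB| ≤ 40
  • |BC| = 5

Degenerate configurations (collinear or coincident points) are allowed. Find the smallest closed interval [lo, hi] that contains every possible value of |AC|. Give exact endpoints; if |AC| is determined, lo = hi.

|AC| ∈ [13, 45]  (≈ [13.0000, 45.0000])

|AB| ∈ [18, 40]
|BC| ∈ {5}
|AC| ∈ [13, 45]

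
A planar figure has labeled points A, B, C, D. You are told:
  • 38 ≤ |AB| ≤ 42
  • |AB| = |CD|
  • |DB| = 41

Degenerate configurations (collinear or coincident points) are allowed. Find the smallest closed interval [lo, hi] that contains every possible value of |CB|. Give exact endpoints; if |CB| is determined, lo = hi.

|AB| ∈ [38, 42]
|BD| ∈ {41}
|CD| ∈ [38, 42]
|AD| ∈ [0, 83]
|BC| ∈ [0, 83]
|AC| ∈ [0, 125]

|CB| ∈ [0, 83]  (≈ [0.0000, 83.0000])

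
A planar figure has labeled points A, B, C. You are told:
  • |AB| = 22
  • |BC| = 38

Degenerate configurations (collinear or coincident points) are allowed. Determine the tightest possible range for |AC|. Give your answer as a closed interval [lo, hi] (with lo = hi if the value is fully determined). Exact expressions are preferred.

|AC| ∈ [16, 60]  (≈ [16.0000, 60.0000])

|AB| ∈ {22}
|BC| ∈ {38}
|AC| ∈ [16, 60]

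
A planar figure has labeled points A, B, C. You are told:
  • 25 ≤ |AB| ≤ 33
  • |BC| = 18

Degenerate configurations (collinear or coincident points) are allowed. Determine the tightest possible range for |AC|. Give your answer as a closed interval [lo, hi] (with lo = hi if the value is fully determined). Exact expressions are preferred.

|AB| ∈ [25, 33]
|BC| ∈ {18}
|AC| ∈ [7, 51]

|AC| ∈ [7, 51]  (≈ [7.0000, 51.0000])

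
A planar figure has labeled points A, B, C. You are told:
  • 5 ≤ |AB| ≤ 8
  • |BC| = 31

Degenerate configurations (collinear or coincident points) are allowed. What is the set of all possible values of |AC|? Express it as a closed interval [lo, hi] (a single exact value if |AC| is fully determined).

|AB| ∈ [5, 8]
|BC| ∈ {31}
|AC| ∈ [23, 39]

|AC| ∈ [23, 39]  (≈ [23.0000, 39.0000])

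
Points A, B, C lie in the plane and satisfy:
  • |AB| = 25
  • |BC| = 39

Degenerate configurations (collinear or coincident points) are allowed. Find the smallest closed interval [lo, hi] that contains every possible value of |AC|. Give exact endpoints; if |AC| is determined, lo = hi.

|AC| ∈ [14, 64]  (≈ [14.0000, 64.0000])

|AB| ∈ {25}
|BC| ∈ {39}
|AC| ∈ [14, 64]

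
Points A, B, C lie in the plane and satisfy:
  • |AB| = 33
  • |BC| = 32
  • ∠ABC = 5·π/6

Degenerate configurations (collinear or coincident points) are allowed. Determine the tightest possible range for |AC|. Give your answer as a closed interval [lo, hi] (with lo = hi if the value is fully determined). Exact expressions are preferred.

|AC| = √(1056·√(3) + 2113)  (≈ 62.7857)

|AB| ∈ {33}
|BC| ∈ {32}
|AC| ∈ {√(1056·√(3) + 2113)}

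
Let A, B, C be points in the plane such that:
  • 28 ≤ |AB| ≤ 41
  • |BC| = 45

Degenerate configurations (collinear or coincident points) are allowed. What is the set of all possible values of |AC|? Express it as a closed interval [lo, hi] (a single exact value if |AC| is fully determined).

|AB| ∈ [28, 41]
|BC| ∈ {45}
|AC| ∈ [4, 86]

|AC| ∈ [4, 86]  (≈ [4.0000, 86.0000])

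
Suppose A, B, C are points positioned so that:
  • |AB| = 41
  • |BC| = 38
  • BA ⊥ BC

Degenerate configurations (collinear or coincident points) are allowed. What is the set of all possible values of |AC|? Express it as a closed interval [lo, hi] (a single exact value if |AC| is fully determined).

|AC| = 25·√(5)  (≈ 55.9017)

|AB| ∈ {41}
|BC| ∈ {38}
|AC| ∈ {25·√(5)}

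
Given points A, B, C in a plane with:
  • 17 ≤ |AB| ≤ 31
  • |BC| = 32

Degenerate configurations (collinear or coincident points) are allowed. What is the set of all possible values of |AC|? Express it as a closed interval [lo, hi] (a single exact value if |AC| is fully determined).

|AB| ∈ [17, 31]
|BC| ∈ {32}
|AC| ∈ [1, 63]

|AC| ∈ [1, 63]  (≈ [1.0000, 63.0000])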